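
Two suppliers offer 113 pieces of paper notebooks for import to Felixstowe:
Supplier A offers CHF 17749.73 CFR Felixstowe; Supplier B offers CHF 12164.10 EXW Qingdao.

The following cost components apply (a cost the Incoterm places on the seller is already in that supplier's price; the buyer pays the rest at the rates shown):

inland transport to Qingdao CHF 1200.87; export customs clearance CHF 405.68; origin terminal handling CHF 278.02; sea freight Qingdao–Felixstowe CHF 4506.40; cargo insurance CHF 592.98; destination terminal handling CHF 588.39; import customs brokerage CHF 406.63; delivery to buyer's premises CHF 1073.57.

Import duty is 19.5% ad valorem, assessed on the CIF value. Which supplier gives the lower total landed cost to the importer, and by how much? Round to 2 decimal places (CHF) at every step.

Supplier A is cheaper by CHF 962.38

Supplier A (CFR):
CIF value = CFR price + insurance = 17749.73 + 592.98 = 18342.71
Import duty = 18342.71 × 19.5% = 3576.83
Buyer bears (A): 592.98 + 588.39 + 406.63 + 1073.57 = 2661.57
Landed cost (A) = invoice 17749.73 + 2661.57 + duty 3576.83 = 23988.13
Supplier B (EXW):
CIF value = EXW price + inland to port + export clearance + origin terminal + freight + insurance = 12164.10 + 1200.87 + 405.68 + 278.02 + 4506.40 + 592.98 = 19148.05
Import duty = 19148.05 × 19.5% = 3733.87
Buyer bears (B): 1200.87 + 405.68 + 278.02 + 4506.40 + 592.98 + 588.39 + 406.63 + 1073.57 = 9052.54
Landed cost (B) = invoice 12164.10 + 9052.54 + duty 3733.87 = 24950.51
Difference = |23988.13 − 24950.51| = 962.38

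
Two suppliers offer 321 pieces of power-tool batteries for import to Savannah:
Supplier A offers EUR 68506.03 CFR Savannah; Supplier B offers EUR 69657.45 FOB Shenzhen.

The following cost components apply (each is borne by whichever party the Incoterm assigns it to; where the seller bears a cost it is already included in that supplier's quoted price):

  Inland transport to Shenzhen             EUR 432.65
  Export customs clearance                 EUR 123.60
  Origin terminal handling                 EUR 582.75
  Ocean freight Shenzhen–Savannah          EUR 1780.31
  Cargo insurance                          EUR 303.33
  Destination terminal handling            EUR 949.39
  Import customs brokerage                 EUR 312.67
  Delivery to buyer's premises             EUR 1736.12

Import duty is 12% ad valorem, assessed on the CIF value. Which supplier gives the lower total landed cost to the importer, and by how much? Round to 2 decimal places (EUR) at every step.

Supplier A (CFR):
CIF value = CFR price + insurance = 68506.03 + 303.33 = 68809.36
Import duty = 68809.36 × 12% = 8257.12
Buyer bears (A): 303.33 + 949.39 + 312.67 + 1736.12 = 3301.51
Landed cost (A) = invoice 68506.03 + 3301.51 + duty 8257.12 = 80064.66
Supplier B (FOB):
CIF value = FOB price + freight + insurance = 69657.45 + 1780.31 + 303.33 = 71741.09
Import duty = 71741.09 × 12% = 8608.93
Buyer bears (B): 1780.31 + 303.33 + 949.39 + 312.67 + 1736.12 = 5081.82
Landed cost (B) = invoice 69657.45 + 5081.82 + duty 8608.93 = 83348.20
Difference = |80064.66 − 83348.20| = 3283.54

Supplier A is cheaper by EUR 3283.54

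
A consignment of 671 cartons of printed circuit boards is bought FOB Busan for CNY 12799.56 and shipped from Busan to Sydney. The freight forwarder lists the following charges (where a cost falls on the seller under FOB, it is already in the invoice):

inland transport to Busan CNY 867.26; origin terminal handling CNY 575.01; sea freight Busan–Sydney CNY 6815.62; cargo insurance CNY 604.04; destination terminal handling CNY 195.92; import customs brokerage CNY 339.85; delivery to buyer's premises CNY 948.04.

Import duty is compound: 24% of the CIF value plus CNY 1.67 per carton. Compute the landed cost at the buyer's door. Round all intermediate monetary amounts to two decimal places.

Total landed cost: CNY 27676.21

FOB: the seller bears costs until goods are on board at the origin port; the buyer bears freight, insurance and all costs thereafter.
Already in the invoice (seller's account under FOB): inland to port, origin terminal — exclude.
CIF value = FOB price + freight + insurance = 12799.56 + 6815.62 + 604.04 = 20219.22
Ad valorem component: 20219.22 × 24% = 4852.61
Specific component: 671 × 1.67 = 1120.57
Import duty = 4852.61 + 1120.57 = 5973.18
Buyer bears: freight 6815.62 + insurance 604.04 + destination terminal 195.92 + brokerage 339.85 + delivery 948.04 + duty 5973.18 = 14876.65
Landed cost = invoice 12799.56 + 14876.65 = 27676.21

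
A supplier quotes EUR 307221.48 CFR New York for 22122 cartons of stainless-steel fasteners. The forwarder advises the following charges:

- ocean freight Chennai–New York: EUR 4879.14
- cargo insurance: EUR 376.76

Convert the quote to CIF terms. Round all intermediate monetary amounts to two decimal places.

Not relevant to the conversion: freight — on the seller under both CFR and CIF; already in the CFR price and stays in the CIF price.
From CFR to CIF, the seller additionally bears: insurance.
CIF price = 307221.48 + 376.76 = 307598.24

CIF price: EUR 307598.24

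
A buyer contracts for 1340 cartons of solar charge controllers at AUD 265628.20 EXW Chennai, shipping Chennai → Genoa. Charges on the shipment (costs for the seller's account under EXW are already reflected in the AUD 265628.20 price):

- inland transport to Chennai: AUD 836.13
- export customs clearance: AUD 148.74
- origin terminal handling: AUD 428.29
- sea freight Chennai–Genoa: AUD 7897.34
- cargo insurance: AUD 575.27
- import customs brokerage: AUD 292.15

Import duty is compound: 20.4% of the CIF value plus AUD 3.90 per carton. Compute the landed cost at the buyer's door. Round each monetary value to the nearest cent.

EXW: the seller makes goods available at their premises; the buyer bears all onward costs.
CIF value = EXW price + inland to port + export clearance + origin terminal + freight + insurance = 265628.20 + 836.13 + 148.74 + 428.29 + 7897.34 + 575.27 = 275513.97
Ad valorem component: 275513.97 × 20.4% = 56204.85
Specific component: 1340 × 3.90 = 5226.00
Import duty = 56204.85 + 5226.00 = 61430.85
Buyer bears: inland to port 836.13 + export clearance 148.74 + origin terminal 428.29 + freight 7897.34 + insurance 575.27 + brokerage 292.15 + duty 61430.85 = 71608.77
Landed cost = invoice 265628.20 + 71608.77 = 337236.97

Total landed cost: AUD 337236.97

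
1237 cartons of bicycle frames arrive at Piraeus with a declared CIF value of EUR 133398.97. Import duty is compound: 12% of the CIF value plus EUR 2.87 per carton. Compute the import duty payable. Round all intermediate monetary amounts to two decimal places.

Import duty: EUR 19558.07

Ad valorem component: 133398.97 × 12% = 16007.88
Specific component: 1237 × 2.87 = 3550.19
Import duty = 16007.88 + 3550.19 = 19558.07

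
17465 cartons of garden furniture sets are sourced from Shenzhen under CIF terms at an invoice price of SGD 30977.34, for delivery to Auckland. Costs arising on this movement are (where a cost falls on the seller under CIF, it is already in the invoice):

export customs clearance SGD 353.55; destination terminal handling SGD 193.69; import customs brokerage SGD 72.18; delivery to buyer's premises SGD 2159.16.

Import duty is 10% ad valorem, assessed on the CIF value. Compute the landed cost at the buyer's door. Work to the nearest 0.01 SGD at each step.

Total landed cost: SGD 36500.10

CIF: the seller pays costs through ocean freight and marine insurance to the destination port.
Already in the invoice (seller's account under CIF): export clearance — exclude.
The CIF price already equals the CIF value: 30977.34
Import duty = 30977.34 × 10% = 3097.73
Buyer bears: destination terminal 193.69 + brokerage 72.18 + delivery 2159.16 + duty 3097.73 = 5522.76
Landed cost = invoice 30977.34 + 5522.76 = 36500.10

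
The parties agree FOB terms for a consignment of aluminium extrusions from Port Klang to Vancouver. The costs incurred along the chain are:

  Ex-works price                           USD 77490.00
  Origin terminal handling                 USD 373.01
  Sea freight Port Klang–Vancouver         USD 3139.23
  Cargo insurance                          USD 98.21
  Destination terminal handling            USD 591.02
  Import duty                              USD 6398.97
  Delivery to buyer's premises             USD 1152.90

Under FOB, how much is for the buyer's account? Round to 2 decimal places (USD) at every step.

FOB: the seller bears costs until goods are on board at the origin port; the buyer bears freight, insurance and all costs thereafter.
Seller's account: goods 77490.00 + origin terminal 373.01 = 77863.01
Buyer's account: freight 3139.23 + insurance 98.21 + destination terminal 591.02 + duty 6398.97 + delivery 1152.90 = 11380.33

Buyer's account: USD 11380.33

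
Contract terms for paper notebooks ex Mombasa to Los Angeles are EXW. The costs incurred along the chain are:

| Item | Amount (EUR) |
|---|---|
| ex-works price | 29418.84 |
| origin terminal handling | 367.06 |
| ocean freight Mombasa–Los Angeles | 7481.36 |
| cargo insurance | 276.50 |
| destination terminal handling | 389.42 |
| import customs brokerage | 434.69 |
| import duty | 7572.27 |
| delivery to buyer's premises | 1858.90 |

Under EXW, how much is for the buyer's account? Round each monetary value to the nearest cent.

EXW: the seller makes goods available at their premises; the buyer bears all onward costs.
Seller's account: goods 29418.84 = 29418.84
Buyer's account: origin terminal 367.06 + freight 7481.36 + insurance 276.50 + destination terminal 389.42 + brokerage 434.69 + duty 7572.27 + delivery 1858.90 = 18380.20

Buyer's account: EUR 18380.20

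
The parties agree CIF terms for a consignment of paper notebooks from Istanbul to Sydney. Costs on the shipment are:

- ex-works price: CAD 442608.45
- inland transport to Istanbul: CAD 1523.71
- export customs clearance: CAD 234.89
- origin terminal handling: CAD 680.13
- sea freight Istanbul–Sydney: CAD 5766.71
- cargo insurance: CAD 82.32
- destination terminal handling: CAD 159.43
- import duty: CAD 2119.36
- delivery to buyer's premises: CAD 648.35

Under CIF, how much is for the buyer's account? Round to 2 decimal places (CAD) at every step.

CIF: the seller pays costs through ocean freight and marine insurance to the destination port.
Seller's account: goods 442608.45 + inland to port 1523.71 + export clearance 234.89 + origin terminal 680.13 + freight 5766.71 + insurance 82.32 = 450896.21
Buyer's account: destination terminal 159.43 + duty 2119.36 + delivery 648.35 = 2927.14

Buyer's account: CAD 2927.14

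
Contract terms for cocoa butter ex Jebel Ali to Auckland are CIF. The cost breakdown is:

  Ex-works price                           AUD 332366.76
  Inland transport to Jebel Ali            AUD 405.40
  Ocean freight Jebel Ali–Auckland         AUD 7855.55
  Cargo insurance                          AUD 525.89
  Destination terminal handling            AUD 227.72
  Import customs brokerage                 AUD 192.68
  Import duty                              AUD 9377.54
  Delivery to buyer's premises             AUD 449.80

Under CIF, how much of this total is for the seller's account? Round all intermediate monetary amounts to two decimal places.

Seller's account: AUD 341153.60

CIF: the seller pays costs through ocean freight and marine insurance to the destination port.
Seller's account: goods 332366.76 + inland to port 405.40 + freight 7855.55 + insurance 525.89 = 341153.60
Buyer's account: destination terminal 227.72 + brokerage 192.68 + duty 9377.54 + delivery 449.80 = 10247.74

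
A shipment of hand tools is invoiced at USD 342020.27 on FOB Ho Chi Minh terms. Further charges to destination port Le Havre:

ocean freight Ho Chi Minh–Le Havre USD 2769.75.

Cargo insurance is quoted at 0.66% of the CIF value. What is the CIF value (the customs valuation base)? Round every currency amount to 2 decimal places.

Let C be the CIF value. C = FOB price + freight + 0.66% × C
C − 0.66% × C = 342020.27 + 2769.75
0.9934 × C = 344790.02
C = 344790.02 / 0.9934 = 347080.75
Insurance premium = 0.66% × 347080.75 = 2290.73

CIF value: USD 347080.75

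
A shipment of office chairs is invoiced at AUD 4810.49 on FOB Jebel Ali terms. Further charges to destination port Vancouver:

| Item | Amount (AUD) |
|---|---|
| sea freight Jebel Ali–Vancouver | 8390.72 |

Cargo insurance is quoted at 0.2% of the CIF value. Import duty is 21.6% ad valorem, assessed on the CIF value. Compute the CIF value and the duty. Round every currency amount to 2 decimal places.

Let C be the CIF value. C = FOB price + freight + 0.2% × C
C − 0.2% × C = 4810.49 + 8390.72
0.998 × C = 13201.21
C = 13201.21 / 0.998 = 13227.67
Insurance premium = 0.2% × 13227.67 = 26.46
Import duty = 13227.67 × 21.6% = 2857.18

CIF value: AUD 13227.67; import duty: AUD 2857.18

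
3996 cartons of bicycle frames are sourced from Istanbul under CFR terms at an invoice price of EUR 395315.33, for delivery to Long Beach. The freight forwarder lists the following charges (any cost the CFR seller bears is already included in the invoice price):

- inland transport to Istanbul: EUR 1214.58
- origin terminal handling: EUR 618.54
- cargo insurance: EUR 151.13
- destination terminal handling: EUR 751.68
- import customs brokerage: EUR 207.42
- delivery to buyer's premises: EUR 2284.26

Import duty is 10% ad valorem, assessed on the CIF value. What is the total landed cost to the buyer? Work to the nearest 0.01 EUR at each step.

CFR: the seller pays costs through ocean freight to the destination port, but not insurance.
Already in the invoice (seller's account under CFR): inland to port, origin terminal — exclude.
CIF value = CFR price + insurance = 395315.33 + 151.13 = 395466.46
Import duty = 395466.46 × 10% = 39546.65
Buyer bears: insurance 151.13 + destination terminal 751.68 + brokerage 207.42 + delivery 2284.26 + duty 39546.65 = 42941.14
Landed cost = invoice 395315.33 + 42941.14 = 438256.47

Total landed cost: EUR 438256.47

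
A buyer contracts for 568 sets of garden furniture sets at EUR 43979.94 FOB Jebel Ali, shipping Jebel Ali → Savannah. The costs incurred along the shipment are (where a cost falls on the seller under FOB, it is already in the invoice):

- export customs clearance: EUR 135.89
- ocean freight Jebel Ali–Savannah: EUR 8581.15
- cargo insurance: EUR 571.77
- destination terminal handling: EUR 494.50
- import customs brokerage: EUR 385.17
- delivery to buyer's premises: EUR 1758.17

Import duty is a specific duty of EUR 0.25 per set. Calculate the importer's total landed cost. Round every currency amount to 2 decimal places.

FOB: the seller bears costs until goods are on board at the origin port; the buyer bears freight, insurance and all costs thereafter.
Already in the invoice (seller's account under FOB): export clearance — exclude.
CIF value = FOB price + freight + insurance = 43979.94 + 8581.15 + 571.77 = 53132.86
Import duty = 568 × 0.25 = 142.00
Buyer bears: freight 8581.15 + insurance 571.77 + destination terminal 494.50 + brokerage 385.17 + delivery 1758.17 + duty 142.00 = 11932.76
Landed cost = invoice 43979.94 + 11932.76 = 55912.70

Total landed cost: EUR 55912.70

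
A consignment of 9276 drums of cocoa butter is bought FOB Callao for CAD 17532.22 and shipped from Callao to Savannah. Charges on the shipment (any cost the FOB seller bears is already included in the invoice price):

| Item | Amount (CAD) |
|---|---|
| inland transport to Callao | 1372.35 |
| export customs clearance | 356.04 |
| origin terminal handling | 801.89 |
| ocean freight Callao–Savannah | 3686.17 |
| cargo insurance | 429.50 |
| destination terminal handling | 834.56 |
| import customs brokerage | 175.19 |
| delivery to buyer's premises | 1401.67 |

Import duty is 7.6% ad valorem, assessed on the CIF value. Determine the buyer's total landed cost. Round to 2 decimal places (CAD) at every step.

FOB: the seller bears costs until goods are on board at the origin port; the buyer bears freight, insurance and all costs thereafter.
Already in the invoice (seller's account under FOB): inland to port, export clearance, origin terminal — exclude.
CIF value = FOB price + freight + insurance = 17532.22 + 3686.17 + 429.50 = 21647.89
Import duty = 21647.89 × 7.6% = 1645.24
Buyer bears: freight 3686.17 + insurance 429.50 + destination terminal 834.56 + brokerage 175.19 + delivery 1401.67 + duty 1645.24 = 8172.33
Landed cost = invoice 17532.22 + 8172.33 = 25704.55

Total landed cost: CAD 25704.55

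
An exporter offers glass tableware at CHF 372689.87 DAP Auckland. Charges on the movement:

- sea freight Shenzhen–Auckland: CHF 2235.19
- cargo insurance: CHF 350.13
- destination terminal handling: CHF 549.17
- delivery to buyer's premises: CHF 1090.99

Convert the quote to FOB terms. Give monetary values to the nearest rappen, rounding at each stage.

FOB price: CHF 368464.39

From DAP to FOB, the seller no longer bears: freight, insurance, destination terminal, delivery.
FOB price = 372689.87 − 2235.19 − 350.13 − 549.17 − 1090.99 = 368464.39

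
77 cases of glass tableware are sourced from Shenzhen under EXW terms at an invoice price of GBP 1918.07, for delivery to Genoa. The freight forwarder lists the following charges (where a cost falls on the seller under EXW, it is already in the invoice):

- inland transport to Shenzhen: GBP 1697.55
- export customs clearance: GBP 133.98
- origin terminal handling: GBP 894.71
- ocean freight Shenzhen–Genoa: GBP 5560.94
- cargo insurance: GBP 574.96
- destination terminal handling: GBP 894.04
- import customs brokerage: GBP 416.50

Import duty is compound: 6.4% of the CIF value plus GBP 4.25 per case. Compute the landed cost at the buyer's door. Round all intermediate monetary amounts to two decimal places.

Total landed cost: GBP 13107.93

EXW: the seller makes goods available at their premises; the buyer bears all onward costs.
CIF value = EXW price + inland to port + export clearance + origin terminal + freight + insurance = 1918.07 + 1697.55 + 133.98 + 894.71 + 5560.94 + 574.96 = 10780.21
Ad valorem component: 10780.21 × 6.4% = 689.93
Specific component: 77 × 4.25 = 327.25
Import duty = 689.93 + 327.25 = 1017.18
Buyer bears: inland to port 1697.55 + export clearance 133.98 + origin terminal 894.71 + freight 5560.94 + insurance 574.96 + destination terminal 894.04 + brokerage 416.50 + duty 1017.18 = 11189.86
Landed cost = invoice 1918.07 + 11189.86 = 13107.93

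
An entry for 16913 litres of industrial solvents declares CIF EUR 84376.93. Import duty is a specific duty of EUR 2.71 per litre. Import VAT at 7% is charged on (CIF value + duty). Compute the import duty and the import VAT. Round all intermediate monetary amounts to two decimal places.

Import duty: EUR 45834.23; import VAT: EUR 9114.78

Import duty = 16913 × 2.71 = 45834.23
VAT base = CIF + duty = 84376.93 + 45834.23 = 130211.16
Import VAT = 130211.16 × 7% = 9114.78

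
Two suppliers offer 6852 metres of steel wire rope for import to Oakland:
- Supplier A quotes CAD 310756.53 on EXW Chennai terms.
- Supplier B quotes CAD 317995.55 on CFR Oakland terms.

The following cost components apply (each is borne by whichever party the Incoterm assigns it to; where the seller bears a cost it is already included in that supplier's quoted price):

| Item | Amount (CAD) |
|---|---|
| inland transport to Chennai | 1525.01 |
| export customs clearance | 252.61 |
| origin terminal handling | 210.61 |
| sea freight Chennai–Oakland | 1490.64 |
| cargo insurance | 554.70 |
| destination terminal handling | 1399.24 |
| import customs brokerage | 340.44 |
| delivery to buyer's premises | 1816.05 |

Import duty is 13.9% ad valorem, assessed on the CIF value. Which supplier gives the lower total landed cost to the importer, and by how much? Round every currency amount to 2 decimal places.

Supplier A (EXW):
CIF value = EXW price + inland to port + export clearance + origin terminal + freight + insurance = 310756.53 + 1525.01 + 252.61 + 210.61 + 1490.64 + 554.70 = 314790.10
Import duty = 314790.10 × 13.9% = 43755.82
Buyer bears (A): 1525.01 + 252.61 + 210.61 + 1490.64 + 554.70 + 1399.24 + 340.44 + 1816.05 = 7589.30
Landed cost (A) = invoice 310756.53 + 7589.30 + duty 43755.82 = 362101.65
Supplier B (CFR):
CIF value = CFR price + insurance = 317995.55 + 554.70 = 318550.25
Import duty = 318550.25 × 13.9% = 44278.48
Buyer bears (B): 554.70 + 1399.24 + 340.44 + 1816.05 = 4110.43
Landed cost (B) = invoice 317995.55 + 4110.43 + duty 44278.48 = 366384.46
Difference = |362101.65 − 366384.46| = 4282.81

Supplier A is cheaper by CAD 4282.81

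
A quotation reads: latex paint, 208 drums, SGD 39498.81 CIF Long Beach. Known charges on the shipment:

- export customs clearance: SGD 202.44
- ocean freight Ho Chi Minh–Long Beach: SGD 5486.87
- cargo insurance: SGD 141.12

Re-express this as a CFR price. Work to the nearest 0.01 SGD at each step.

Not relevant to the conversion: export clearance, freight — on the seller under both CIF and CFR; already in the CIF price and stays in the CFR price.
From CIF to CFR, the seller no longer bears: insurance.
CFR price = 39498.81 − 141.12 = 39357.69

CFR price: SGD 39357.69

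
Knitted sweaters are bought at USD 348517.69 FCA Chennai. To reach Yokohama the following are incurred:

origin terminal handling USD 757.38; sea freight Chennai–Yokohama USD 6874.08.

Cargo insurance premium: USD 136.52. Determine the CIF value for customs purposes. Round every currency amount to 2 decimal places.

CIF value: USD 356285.67

CIF = FCA price + pre-shipment costs + freight + insurance
CIF = 348517.69 + 757.38 + 6874.08 + 136.52 = 356285.67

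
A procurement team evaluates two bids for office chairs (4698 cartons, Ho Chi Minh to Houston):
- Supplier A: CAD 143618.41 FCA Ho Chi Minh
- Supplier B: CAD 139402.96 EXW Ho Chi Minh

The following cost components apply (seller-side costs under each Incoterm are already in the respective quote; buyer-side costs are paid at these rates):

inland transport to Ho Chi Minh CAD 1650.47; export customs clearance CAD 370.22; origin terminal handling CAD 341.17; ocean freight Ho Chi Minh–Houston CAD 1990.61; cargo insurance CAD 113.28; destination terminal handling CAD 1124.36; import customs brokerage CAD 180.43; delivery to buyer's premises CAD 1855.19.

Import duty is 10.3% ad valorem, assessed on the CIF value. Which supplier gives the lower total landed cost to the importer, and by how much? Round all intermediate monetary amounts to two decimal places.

Supplier A (FCA):
CIF value = FCA price + origin terminal + freight + insurance = 143618.41 + 341.17 + 1990.61 + 113.28 = 146063.47
Import duty = 146063.47 × 10.3% = 15044.54
Buyer bears (A): 341.17 + 1990.61 + 113.28 + 1124.36 + 180.43 + 1855.19 = 5605.04
Landed cost (A) = invoice 143618.41 + 5605.04 + duty 15044.54 = 164267.99
Supplier B (EXW):
CIF value = EXW price + inland to port + export clearance + origin terminal + freight + insurance = 139402.96 + 1650.47 + 370.22 + 341.17 + 1990.61 + 113.28 = 143868.71
Import duty = 143868.71 × 10.3% = 14818.48
Buyer bears (B): 1650.47 + 370.22 + 341.17 + 1990.61 + 113.28 + 1124.36 + 180.43 + 1855.19 = 7625.73
Landed cost (B) = invoice 139402.96 + 7625.73 + duty 14818.48 = 161847.17
Difference = |164267.99 − 161847.17| = 2420.82

Supplier B is cheaper by CAD 2420.82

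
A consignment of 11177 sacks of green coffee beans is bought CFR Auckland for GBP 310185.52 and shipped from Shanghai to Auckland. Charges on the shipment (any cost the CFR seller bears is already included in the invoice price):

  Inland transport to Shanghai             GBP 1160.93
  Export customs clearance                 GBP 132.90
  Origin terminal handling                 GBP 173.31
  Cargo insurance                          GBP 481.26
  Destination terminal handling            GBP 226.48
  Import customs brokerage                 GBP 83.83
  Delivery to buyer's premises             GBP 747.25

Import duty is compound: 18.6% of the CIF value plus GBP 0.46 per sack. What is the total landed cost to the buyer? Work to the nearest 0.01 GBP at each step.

CFR: the seller pays costs through ocean freight to the destination port, but not insurance.
Already in the invoice (seller's account under CFR): inland to port, export clearance, origin terminal — exclude.
CIF value = CFR price + insurance = 310185.52 + 481.26 = 310666.78
Ad valorem component: 310666.78 × 18.6% = 57784.02
Specific component: 11177 × 0.46 = 5141.42
Import duty = 57784.02 + 5141.42 = 62925.44
Buyer bears: insurance 481.26 + destination terminal 226.48 + brokerage 83.83 + delivery 747.25 + duty 62925.44 = 64464.26
Landed cost = invoice 310185.52 + 64464.26 = 374649.78

Total landed cost: GBP 374649.78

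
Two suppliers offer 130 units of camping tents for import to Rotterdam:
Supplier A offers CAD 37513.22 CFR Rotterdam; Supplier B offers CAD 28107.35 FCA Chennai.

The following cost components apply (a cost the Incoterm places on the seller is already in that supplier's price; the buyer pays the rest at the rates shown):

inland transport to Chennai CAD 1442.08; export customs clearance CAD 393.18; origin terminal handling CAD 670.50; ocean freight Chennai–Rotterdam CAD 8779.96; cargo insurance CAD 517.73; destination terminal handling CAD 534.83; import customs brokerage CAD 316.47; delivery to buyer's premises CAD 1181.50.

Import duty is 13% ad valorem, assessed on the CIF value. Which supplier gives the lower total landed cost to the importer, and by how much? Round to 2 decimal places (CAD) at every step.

Supplier A (CFR):
CIF value = CFR price + insurance = 37513.22 + 517.73 = 38030.95
Import duty = 38030.95 × 13% = 4944.02
Buyer bears (A): 517.73 + 534.83 + 316.47 + 1181.50 = 2550.53
Landed cost (A) = invoice 37513.22 + 2550.53 + duty 4944.02 = 45007.77
Supplier B (FCA):
CIF value = FCA price + origin terminal + freight + insurance = 28107.35 + 670.50 + 8779.96 + 517.73 = 38075.54
Import duty = 38075.54 × 13% = 4949.82
Buyer bears (B): 670.50 + 8779.96 + 517.73 + 534.83 + 316.47 + 1181.50 = 12000.99
Landed cost (B) = invoice 28107.35 + 12000.99 + duty 4949.82 = 45058.16
Difference = |45007.77 − 45058.16| = 50.39

Supplier A is cheaper by CAD 50.39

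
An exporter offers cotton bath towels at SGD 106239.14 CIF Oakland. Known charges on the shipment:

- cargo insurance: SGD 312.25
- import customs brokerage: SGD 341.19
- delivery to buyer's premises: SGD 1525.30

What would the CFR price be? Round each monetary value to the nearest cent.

CFR price: SGD 105926.89

Not relevant to the conversion: delivery, brokerage — on the buyer under both terms; not part of either seller's price.
From CIF to CFR, the seller no longer bears: insurance.
CFR price = 106239.14 − 312.25 = 105926.89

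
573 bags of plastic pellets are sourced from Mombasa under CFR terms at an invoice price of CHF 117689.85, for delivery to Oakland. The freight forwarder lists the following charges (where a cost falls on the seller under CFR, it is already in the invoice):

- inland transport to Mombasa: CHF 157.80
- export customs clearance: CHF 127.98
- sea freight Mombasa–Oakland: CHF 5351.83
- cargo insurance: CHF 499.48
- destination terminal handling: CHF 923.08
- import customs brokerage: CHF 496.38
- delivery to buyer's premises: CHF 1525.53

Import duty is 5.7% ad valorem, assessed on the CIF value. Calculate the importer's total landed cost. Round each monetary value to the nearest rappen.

Total landed cost: CHF 127871.11

CFR: the seller pays costs through ocean freight to the destination port, but not insurance.
Already in the invoice (seller's account under CFR): inland to port, export clearance, freight — exclude.
CIF value = CFR price + insurance = 117689.85 + 499.48 = 118189.33
Import duty = 118189.33 × 5.7% = 6736.79
Buyer bears: insurance 499.48 + destination terminal 923.08 + brokerage 496.38 + delivery 1525.53 + duty 6736.79 = 10181.26
Landed cost = invoice 117689.85 + 10181.26 = 127871.11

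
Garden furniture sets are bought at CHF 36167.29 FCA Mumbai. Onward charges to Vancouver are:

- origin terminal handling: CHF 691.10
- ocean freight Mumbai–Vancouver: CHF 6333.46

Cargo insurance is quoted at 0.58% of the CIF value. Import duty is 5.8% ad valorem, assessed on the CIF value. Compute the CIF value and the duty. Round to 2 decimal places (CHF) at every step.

CIF value: CHF 43443.82; import duty: CHF 2519.74

Let C be the CIF value. C = FCA price + pre-shipment costs + freight + 0.58% × C
C − 0.58% × C = 36167.29 + 691.10 + 6333.46
0.9942 × C = 43191.85
C = 43191.85 / 0.9942 = 43443.82
Insurance premium = 0.58% × 43443.82 = 251.97
Import duty = 43443.82 × 5.8% = 2519.74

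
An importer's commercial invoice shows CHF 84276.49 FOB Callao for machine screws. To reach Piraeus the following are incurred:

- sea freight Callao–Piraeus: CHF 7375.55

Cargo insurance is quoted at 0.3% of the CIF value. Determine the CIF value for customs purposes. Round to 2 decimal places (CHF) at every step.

CIF value: CHF 91927.82

Let C be the CIF value. C = FOB price + freight + 0.3% × C
C − 0.3% × C = 84276.49 + 7375.55
0.997 × C = 91652.04
C = 91652.04 / 0.997 = 91927.82
Insurance premium = 0.3% × 91927.82 = 275.78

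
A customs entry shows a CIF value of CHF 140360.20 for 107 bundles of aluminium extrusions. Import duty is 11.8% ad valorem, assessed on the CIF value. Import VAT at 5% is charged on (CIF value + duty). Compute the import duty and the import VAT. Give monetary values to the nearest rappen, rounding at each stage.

Import duty: CHF 16562.50; import VAT: CHF 7846.14

Import duty = 140360.20 × 11.8% = 16562.50
VAT base = CIF + duty = 140360.20 + 16562.50 = 156922.70
Import VAT = 156922.70 × 5% = 7846.14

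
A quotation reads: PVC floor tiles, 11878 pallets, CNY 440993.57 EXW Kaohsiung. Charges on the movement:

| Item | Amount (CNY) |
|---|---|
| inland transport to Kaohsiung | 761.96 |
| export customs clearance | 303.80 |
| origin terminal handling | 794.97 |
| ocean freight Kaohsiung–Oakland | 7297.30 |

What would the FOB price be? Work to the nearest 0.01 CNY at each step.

Not relevant to the conversion: freight — on the buyer under both terms; not part of either seller's price.
From EXW to FOB, the seller additionally bears: inland to port, export clearance, origin terminal.
FOB price = 440993.57 + 761.96 + 303.80 + 794.97 = 442854.30

FOB price: CNY 442854.30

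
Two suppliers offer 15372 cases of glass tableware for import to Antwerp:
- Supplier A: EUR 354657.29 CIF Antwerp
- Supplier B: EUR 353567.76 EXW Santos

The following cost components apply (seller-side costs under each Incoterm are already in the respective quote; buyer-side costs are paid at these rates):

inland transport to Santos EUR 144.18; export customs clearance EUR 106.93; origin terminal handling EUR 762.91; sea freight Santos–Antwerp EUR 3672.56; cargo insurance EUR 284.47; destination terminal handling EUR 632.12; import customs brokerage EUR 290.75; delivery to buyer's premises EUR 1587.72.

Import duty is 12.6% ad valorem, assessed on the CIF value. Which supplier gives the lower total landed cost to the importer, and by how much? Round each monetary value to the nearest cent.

Supplier A is cheaper by EUR 4370.59

Supplier A (CIF):
The CIF price already equals the CIF value: 354657.29
Import duty = 354657.29 × 12.6% = 44686.82
Buyer bears (A): 632.12 + 290.75 + 1587.72 = 2510.59
Landed cost (A) = invoice 354657.29 + 2510.59 + duty 44686.82 = 401854.70
Supplier B (EXW):
CIF value = EXW price + inland to port + export clearance + origin terminal + freight + insurance = 353567.76 + 144.18 + 106.93 + 762.91 + 3672.56 + 284.47 = 358538.81
Import duty = 358538.81 × 12.6% = 45175.89
Buyer bears (B): 144.18 + 106.93 + 762.91 + 3672.56 + 284.47 + 632.12 + 290.75 + 1587.72 = 7481.64
Landed cost (B) = invoice 353567.76 + 7481.64 + duty 45175.89 = 406225.29
Difference = |401854.70 − 406225.29| = 4370.59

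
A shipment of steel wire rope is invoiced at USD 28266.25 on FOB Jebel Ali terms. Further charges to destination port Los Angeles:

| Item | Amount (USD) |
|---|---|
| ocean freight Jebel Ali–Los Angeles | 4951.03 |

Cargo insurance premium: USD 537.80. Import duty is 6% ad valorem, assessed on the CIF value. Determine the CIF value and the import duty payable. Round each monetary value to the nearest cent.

CIF = FOB price + freight + insurance
CIF = 28266.25 + 4951.03 + 537.80 = 33755.08
Import duty = 33755.08 × 6% = 2025.30

CIF value: USD 33755.08; import duty: USD 2025.30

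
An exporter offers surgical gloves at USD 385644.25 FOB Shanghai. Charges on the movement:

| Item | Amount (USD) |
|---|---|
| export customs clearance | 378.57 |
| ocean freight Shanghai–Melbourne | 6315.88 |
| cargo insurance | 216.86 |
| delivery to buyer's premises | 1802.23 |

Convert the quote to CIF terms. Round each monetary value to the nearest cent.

Not relevant to the conversion: export clearance — on the seller under both FOB and CIF; already in the FOB price and stays in the CIF price. delivery — on the buyer under both terms; not part of either seller's price.
From FOB to CIF, the seller additionally bears: freight, insurance.
CIF price = 385644.25 + 6315.88 + 216.86 = 392176.99

CIF price: USD 392176.99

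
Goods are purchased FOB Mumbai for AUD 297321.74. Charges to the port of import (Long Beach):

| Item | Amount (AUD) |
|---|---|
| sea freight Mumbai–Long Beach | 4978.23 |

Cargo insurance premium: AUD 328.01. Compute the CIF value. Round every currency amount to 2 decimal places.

CIF = FOB price + freight + insurance
CIF = 297321.74 + 4978.23 + 328.01 = 302627.98

CIF value: AUD 302627.98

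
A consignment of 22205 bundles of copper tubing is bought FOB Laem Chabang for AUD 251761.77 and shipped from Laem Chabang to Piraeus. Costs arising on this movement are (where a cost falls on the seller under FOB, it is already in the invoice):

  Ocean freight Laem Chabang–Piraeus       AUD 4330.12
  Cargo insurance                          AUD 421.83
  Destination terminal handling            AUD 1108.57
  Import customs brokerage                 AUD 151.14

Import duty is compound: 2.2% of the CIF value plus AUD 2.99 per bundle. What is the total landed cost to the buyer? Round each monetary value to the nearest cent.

Total landed cost: AUD 329809.68

FOB: the seller bears costs until goods are on board at the origin port; the buyer bears freight, insurance and all costs thereafter.
CIF value = FOB price + freight + insurance = 251761.77 + 4330.12 + 421.83 = 256513.72
Ad valorem component: 256513.72 × 2.2% = 5643.30
Specific component: 22205 × 2.99 = 66392.95
Import duty = 5643.30 + 66392.95 = 72036.25
Buyer bears: freight 4330.12 + insurance 421.83 + destination terminal 1108.57 + brokerage 151.14 + duty 72036.25 = 78047.91
Landed cost = invoice 251761.77 + 78047.91 = 329809.68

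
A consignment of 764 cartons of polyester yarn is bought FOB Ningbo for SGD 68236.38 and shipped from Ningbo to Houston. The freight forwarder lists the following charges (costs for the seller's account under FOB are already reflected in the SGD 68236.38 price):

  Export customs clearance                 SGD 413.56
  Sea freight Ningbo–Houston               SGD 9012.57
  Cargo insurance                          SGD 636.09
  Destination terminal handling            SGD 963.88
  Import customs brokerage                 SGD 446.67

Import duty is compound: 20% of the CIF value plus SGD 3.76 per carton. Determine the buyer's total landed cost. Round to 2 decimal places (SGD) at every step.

Total landed cost: SGD 97745.24

FOB: the seller bears costs until goods are on board at the origin port; the buyer bears freight, insurance and all costs thereafter.
Already in the invoice (seller's account under FOB): export clearance — exclude.
CIF value = FOB price + freight + insurance = 68236.38 + 9012.57 + 636.09 = 77885.04
Ad valorem component: 77885.04 × 20% = 15577.01
Specific component: 764 × 3.76 = 2872.64
Import duty = 15577.01 + 2872.64 = 18449.65
Buyer bears: freight 9012.57 + insurance 636.09 + destination terminal 963.88 + brokerage 446.67 + duty 18449.65 = 29508.86
Landed cost = invoice 68236.38 + 29508.86 = 97745.24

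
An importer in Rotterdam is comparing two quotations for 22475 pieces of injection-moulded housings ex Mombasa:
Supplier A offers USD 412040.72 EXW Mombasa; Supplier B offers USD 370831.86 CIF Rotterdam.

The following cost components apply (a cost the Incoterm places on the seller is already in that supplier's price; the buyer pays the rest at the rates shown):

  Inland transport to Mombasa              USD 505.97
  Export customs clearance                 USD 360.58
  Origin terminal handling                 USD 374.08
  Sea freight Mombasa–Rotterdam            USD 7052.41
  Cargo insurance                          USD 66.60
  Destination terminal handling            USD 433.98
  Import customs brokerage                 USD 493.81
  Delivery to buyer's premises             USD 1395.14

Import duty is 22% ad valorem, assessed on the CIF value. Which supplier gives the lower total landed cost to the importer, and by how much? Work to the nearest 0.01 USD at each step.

Supplier A (EXW):
CIF value = EXW price + inland to port + export clearance + origin terminal + freight + insurance = 412040.72 + 505.97 + 360.58 + 374.08 + 7052.41 + 66.60 = 420400.36
Import duty = 420400.36 × 22% = 92488.08
Buyer bears (A): 505.97 + 360.58 + 374.08 + 7052.41 + 66.60 + 433.98 + 493.81 + 1395.14 = 10682.57
Landed cost (A) = invoice 412040.72 + 10682.57 + duty 92488.08 = 515211.37
Supplier B (CIF):
The CIF price already equals the CIF value: 370831.86
Import duty = 370831.86 × 22% = 81583.01
Buyer bears (B): 433.98 + 493.81 + 1395.14 = 2322.93
Landed cost (B) = invoice 370831.86 + 2322.93 + duty 81583.01 = 454737.80
Difference = |515211.37 − 454737.80| = 60473.57

Supplier B is cheaper by USD 60473.57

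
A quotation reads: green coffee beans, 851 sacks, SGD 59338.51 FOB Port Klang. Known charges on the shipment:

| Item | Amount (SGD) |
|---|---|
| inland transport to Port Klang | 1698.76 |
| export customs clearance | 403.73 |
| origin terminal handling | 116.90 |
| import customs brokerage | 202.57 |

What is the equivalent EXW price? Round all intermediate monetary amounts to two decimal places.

Not relevant to the conversion: brokerage — on the buyer under both terms; not part of either seller's price.
From FOB to EXW, the seller no longer bears: inland to port, export clearance, origin terminal.
EXW price = 59338.51 − 1698.76 − 403.73 − 116.90 = 57119.12

EXW price: SGD 57119.12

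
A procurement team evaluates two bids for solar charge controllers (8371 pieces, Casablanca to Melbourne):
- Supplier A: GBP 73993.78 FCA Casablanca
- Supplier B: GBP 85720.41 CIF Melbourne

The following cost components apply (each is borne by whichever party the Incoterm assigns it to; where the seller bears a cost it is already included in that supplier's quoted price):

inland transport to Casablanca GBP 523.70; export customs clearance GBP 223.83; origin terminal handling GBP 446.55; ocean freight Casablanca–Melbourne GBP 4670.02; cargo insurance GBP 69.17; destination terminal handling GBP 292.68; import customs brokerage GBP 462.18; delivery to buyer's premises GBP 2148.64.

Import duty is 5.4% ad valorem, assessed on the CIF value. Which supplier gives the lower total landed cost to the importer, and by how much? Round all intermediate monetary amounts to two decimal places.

Supplier A is cheaper by GBP 6894.10

Supplier A (FCA):
CIF value = FCA price + origin terminal + freight + insurance = 73993.78 + 446.55 + 4670.02 + 69.17 = 79179.52
Import duty = 79179.52 × 5.4% = 4275.69
Buyer bears (A): 446.55 + 4670.02 + 69.17 + 292.68 + 462.18 + 2148.64 = 8089.24
Landed cost (A) = invoice 73993.78 + 8089.24 + duty 4275.69 = 86358.71
Supplier B (CIF):
The CIF price already equals the CIF value: 85720.41
Import duty = 85720.41 × 5.4% = 4628.90
Buyer bears (B): 292.68 + 462.18 + 2148.64 = 2903.50
Landed cost (B) = invoice 85720.41 + 2903.50 + duty 4628.90 = 93252.81
Difference = |86358.71 − 93252.81| = 6894.10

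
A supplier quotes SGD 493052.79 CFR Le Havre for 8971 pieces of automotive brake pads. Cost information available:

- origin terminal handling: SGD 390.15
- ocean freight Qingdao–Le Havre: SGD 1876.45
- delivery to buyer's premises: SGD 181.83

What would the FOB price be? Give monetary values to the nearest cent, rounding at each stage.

Not relevant to the conversion: origin terminal — on the seller under both CFR and FOB; already in the CFR price and stays in the FOB price. delivery — on the buyer under both terms; not part of either seller's price.
From CFR to FOB, the seller no longer bears: freight.
FOB price = 493052.79 − 1876.45 = 491176.34

FOB price: SGD 491176.34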